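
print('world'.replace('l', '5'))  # wor5d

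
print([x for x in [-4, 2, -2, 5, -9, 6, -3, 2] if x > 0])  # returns [2, 5, 6, 2]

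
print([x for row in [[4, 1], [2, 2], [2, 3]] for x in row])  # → [4, 1, 2, 2, 2, 3]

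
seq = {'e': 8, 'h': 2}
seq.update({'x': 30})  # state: {'e': 8, 'h': 2, 'x': 30}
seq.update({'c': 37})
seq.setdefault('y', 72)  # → 72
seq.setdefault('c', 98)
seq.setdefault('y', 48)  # 72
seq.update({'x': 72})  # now {'e': 8, 'h': 2, 'x': 72, 'c': 37, 'y': 72}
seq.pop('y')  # 72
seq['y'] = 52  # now {'e': 8, 'h': 2, 'x': 72, 'c': 37, 'y': 52}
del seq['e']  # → {'h': 2, 'x': 72, 'c': 37, 'y': 52}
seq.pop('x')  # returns 72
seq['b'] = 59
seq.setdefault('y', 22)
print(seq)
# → {'h': 2, 'c': 37, 'y': 52, 'b': 59}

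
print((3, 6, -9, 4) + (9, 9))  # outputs (3, 6, -9, 4, 9, 9)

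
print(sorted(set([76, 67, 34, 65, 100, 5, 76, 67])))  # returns [5, 34, 65, 67, 76, 100]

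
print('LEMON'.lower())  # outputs lemon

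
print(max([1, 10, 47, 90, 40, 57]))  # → 90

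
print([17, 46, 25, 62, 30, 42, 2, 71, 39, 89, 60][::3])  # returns [17, 62, 2, 89]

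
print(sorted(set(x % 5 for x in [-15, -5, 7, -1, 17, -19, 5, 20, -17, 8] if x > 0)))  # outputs [0, 2, 3]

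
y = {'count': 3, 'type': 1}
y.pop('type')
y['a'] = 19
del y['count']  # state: {'a': 19}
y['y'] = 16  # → {'a': 19, 'y': 16}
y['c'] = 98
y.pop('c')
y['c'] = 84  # {'a': 19, 'y': 16, 'c': 84}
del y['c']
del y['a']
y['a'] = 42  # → {'y': 16, 'a': 42}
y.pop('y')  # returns 16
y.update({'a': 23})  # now {'a': 23}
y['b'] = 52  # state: {'a': 23, 'b': 52}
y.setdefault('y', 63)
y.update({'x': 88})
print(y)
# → {'a': 23, 'b': 52, 'y': 63, 'x': 88}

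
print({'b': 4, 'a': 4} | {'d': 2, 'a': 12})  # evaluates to {'b': 4, 'a': 12, 'd': 2}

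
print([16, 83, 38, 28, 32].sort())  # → None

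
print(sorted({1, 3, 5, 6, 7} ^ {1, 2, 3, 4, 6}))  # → [2, 4, 5, 7]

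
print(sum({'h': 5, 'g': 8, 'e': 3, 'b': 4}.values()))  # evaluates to 20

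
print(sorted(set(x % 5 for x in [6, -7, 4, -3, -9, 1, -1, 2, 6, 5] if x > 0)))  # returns [0, 1, 2, 4]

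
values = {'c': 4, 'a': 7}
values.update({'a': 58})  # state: {'c': 4, 'a': 58}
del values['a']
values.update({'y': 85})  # {'c': 4, 'y': 85}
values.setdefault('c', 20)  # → 4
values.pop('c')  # 4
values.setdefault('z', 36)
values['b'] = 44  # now {'y': 85, 'z': 36, 'b': 44}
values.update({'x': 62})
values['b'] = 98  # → {'y': 85, 'z': 36, 'b': 98, 'x': 62}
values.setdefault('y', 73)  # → 85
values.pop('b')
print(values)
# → {'y': 85, 'z': 36, 'x': 62}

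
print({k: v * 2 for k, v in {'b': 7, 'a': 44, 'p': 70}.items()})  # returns {'b': 14, 'a': 88, 'p': 140}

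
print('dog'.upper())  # DOG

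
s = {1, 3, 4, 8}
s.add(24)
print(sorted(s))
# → [1, 3, 4, 8, 24]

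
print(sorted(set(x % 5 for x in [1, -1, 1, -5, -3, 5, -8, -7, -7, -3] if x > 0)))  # [0, 1]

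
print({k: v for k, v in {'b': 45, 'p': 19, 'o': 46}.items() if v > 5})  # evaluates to {'b': 45, 'p': 19, 'o': 46}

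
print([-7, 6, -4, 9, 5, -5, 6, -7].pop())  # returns -7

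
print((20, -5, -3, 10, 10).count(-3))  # 1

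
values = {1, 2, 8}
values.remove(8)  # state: {1, 2}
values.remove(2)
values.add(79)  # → {1, 79}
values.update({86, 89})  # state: {1, 79, 86, 89}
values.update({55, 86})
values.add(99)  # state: {1, 55, 79, 86, 89, 99}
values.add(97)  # {1, 55, 79, 86, 89, 97, 99}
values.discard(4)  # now {1, 55, 79, 86, 89, 97, 99}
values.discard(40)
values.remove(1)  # {55, 79, 86, 89, 97, 99}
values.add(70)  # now {55, 70, 79, 86, 89, 97, 99}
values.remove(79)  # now {55, 70, 86, 89, 97, 99}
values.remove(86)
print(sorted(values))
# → [55, 70, 89, 97, 99]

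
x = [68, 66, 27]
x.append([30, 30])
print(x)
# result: [68, 66, 27, [30, 30]]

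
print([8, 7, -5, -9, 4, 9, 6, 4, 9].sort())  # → None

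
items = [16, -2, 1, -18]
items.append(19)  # [16, -2, 1, -18, 19]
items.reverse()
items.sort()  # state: [-18, -2, 1, 16, 19]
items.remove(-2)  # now [-18, 1, 16, 19]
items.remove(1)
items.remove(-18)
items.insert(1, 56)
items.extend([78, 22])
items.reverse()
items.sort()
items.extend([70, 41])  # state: [16, 19, 22, 56, 78, 70, 41]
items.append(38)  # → [16, 19, 22, 56, 78, 70, 41, 38]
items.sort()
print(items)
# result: [16, 19, 22, 38, 41, 56, 70, 78]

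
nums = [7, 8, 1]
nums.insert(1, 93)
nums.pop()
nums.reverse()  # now [8, 93, 7]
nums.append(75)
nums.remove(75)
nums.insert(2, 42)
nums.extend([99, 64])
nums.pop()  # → 64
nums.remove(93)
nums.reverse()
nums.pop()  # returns 8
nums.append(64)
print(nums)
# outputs [99, 7, 42, 64]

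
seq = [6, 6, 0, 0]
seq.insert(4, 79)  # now [6, 6, 0, 0, 79]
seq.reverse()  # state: [79, 0, 0, 6, 6]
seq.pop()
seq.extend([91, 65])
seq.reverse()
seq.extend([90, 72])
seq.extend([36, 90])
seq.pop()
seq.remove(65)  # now [91, 6, 0, 0, 79, 90, 72, 36]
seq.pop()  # 36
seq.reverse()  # [72, 90, 79, 0, 0, 6, 91]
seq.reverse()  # [91, 6, 0, 0, 79, 90, 72]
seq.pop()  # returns 72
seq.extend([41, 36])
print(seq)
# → [91, 6, 0, 0, 79, 90, 41, 36]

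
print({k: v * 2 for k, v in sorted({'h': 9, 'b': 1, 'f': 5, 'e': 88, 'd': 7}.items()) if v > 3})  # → {'d': 14, 'e': 176, 'f': 10, 'h': 18}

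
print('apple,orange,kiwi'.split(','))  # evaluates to ['apple', 'orange', 'kiwi']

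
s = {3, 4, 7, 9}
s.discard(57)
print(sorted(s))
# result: [3, 4, 7, 9]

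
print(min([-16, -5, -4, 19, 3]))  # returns -16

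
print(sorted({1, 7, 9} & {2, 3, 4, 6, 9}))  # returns [9]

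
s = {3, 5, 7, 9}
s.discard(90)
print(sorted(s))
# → [3, 5, 7, 9]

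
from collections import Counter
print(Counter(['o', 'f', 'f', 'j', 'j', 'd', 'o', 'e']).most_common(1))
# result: [('o', 2)]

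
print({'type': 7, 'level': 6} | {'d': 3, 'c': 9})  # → {'type': 7, 'level': 6, 'd': 3, 'c': 9}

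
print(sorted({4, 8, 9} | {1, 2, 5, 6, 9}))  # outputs [1, 2, 4, 5, 6, 8, 9]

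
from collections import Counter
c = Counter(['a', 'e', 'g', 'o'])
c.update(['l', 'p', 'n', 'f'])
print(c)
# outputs Counter({'a': 1, 'e': 1, 'g': 1, 'o': 1, 'l': 1, 'p': 1, 'n': 1, 'f': 1})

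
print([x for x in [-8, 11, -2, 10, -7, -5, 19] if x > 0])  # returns [11, 10, 19]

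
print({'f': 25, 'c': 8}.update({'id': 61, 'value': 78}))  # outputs None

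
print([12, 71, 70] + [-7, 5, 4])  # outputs [12, 71, 70, -7, 5, 4]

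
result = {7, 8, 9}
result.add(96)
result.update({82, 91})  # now {7, 8, 9, 82, 91, 96}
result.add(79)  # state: {7, 8, 9, 79, 82, 91, 96}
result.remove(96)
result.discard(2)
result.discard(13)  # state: {7, 8, 9, 79, 82, 91}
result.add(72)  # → {7, 8, 9, 72, 79, 82, 91}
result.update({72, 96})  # {7, 8, 9, 72, 79, 82, 91, 96}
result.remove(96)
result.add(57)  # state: {7, 8, 9, 57, 72, 79, 82, 91}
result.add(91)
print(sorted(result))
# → [7, 8, 9, 57, 72, 79, 82, 91]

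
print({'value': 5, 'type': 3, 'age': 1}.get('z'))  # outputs None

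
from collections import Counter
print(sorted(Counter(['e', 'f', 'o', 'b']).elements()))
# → ['b', 'e', 'f', 'o']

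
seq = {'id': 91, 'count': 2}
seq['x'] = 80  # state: {'id': 91, 'count': 2, 'x': 80}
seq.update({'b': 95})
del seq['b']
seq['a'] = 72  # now {'id': 91, 'count': 2, 'x': 80, 'a': 72}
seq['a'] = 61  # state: {'id': 91, 'count': 2, 'x': 80, 'a': 61}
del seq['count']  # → {'id': 91, 'x': 80, 'a': 61}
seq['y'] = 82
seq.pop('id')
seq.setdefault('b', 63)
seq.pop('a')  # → 61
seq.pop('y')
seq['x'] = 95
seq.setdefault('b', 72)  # 63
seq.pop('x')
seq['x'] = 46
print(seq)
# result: {'b': 63, 'x': 46}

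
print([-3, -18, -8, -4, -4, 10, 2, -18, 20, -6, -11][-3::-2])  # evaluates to [20, 2, -4, -8, -3]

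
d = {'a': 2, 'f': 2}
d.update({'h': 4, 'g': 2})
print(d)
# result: {'a': 2, 'f': 2, 'h': 4, 'g': 2}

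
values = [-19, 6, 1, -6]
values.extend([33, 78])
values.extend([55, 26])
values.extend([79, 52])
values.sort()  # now [-19, -6, 1, 6, 26, 33, 52, 55, 78, 79]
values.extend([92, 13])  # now [-19, -6, 1, 6, 26, 33, 52, 55, 78, 79, 92, 13]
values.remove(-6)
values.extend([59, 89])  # [-19, 1, 6, 26, 33, 52, 55, 78, 79, 92, 13, 59, 89]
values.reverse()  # [89, 59, 13, 92, 79, 78, 55, 52, 33, 26, 6, 1, -19]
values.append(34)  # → [89, 59, 13, 92, 79, 78, 55, 52, 33, 26, 6, 1, -19, 34]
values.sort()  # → [-19, 1, 6, 13, 26, 33, 34, 52, 55, 59, 78, 79, 89, 92]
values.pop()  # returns 92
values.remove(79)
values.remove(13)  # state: [-19, 1, 6, 26, 33, 34, 52, 55, 59, 78, 89]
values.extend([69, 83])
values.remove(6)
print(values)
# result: [-19, 1, 26, 33, 34, 52, 55, 59, 78, 89, 69, 83]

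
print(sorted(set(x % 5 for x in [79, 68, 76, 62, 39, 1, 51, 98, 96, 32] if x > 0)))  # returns [1, 2, 3, 4]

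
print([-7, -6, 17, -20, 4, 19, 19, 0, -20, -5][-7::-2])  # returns [-20, -6]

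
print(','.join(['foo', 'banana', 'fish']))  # foo,banana,fish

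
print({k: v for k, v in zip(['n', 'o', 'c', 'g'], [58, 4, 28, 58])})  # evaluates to {'n': 58, 'o': 4, 'c': 28, 'g': 58}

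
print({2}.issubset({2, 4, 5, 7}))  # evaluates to True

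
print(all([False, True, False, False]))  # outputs False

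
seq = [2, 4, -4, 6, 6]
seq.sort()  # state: [-4, 2, 4, 6, 6]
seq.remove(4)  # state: [-4, 2, 6, 6]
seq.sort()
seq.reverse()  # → [6, 6, 2, -4]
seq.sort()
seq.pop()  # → 6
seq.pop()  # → 6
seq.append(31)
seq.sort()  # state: [-4, 2, 31]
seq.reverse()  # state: [31, 2, -4]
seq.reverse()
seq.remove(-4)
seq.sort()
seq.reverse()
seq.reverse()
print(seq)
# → [2, 31]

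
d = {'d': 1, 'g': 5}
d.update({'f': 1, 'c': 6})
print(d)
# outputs {'d': 1, 'g': 5, 'f': 1, 'c': 6}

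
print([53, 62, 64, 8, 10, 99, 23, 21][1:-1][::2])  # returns [62, 8, 99]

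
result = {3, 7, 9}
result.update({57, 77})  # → {3, 7, 9, 57, 77}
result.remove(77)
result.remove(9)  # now {3, 7, 57}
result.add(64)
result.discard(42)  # {3, 7, 57, 64}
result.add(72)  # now {3, 7, 57, 64, 72}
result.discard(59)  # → {3, 7, 57, 64, 72}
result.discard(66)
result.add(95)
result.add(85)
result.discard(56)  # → {3, 7, 57, 64, 72, 85, 95}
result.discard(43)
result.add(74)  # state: {3, 7, 57, 64, 72, 74, 85, 95}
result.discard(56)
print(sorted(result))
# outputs [3, 7, 57, 64, 72, 74, 85, 95]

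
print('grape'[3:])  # pe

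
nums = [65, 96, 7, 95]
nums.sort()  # [7, 65, 95, 96]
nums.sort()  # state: [7, 65, 95, 96]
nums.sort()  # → [7, 65, 95, 96]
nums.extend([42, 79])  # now [7, 65, 95, 96, 42, 79]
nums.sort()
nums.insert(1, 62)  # [7, 62, 42, 65, 79, 95, 96]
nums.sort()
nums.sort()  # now [7, 42, 62, 65, 79, 95, 96]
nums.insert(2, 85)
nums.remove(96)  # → [7, 42, 85, 62, 65, 79, 95]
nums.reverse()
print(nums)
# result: [95, 79, 65, 62, 85, 42, 7]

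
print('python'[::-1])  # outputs nohtyp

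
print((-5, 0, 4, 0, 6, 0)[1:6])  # (0, 4, 0, 6, 0)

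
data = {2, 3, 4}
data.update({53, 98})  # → {2, 3, 4, 53, 98}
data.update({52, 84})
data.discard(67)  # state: {2, 3, 4, 52, 53, 84, 98}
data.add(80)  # {2, 3, 4, 52, 53, 80, 84, 98}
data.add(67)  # {2, 3, 4, 52, 53, 67, 80, 84, 98}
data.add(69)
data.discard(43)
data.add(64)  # {2, 3, 4, 52, 53, 64, 67, 69, 80, 84, 98}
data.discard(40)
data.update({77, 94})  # {2, 3, 4, 52, 53, 64, 67, 69, 77, 80, 84, 94, 98}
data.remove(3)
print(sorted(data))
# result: [2, 4, 52, 53, 64, 67, 69, 77, 80, 84, 94, 98]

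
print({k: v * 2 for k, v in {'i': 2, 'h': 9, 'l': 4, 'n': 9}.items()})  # {'i': 4, 'h': 18, 'l': 8, 'n': 18}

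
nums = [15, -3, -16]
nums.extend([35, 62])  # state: [15, -3, -16, 35, 62]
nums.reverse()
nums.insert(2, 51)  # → [62, 35, 51, -16, -3, 15]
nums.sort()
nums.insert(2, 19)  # [-16, -3, 19, 15, 35, 51, 62]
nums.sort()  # [-16, -3, 15, 19, 35, 51, 62]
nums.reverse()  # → [62, 51, 35, 19, 15, -3, -16]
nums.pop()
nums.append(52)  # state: [62, 51, 35, 19, 15, -3, 52]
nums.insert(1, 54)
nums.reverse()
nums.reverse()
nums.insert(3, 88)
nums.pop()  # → 52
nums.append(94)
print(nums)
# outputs [62, 54, 51, 88, 35, 19, 15, -3, 94]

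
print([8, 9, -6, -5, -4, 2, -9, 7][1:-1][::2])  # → [9, -5, 2]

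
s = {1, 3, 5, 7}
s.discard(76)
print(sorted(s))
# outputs [1, 3, 5, 7]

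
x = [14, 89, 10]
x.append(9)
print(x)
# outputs [14, 89, 10, 9]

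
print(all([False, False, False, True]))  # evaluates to False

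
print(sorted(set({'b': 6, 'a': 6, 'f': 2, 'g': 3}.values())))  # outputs [2, 3, 6]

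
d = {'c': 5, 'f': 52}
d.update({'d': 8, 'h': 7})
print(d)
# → {'c': 5, 'f': 52, 'd': 8, 'h': 7}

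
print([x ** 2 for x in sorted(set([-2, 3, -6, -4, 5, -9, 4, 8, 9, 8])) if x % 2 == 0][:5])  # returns [36, 16, 4, 16, 64]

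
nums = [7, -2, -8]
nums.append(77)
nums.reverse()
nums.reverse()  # [7, -2, -8, 77]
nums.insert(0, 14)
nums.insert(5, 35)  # [14, 7, -2, -8, 77, 35]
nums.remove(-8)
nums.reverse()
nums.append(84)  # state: [35, 77, -2, 7, 14, 84]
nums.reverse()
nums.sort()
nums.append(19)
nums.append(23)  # [-2, 7, 14, 35, 77, 84, 19, 23]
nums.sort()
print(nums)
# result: [-2, 7, 14, 19, 23, 35, 77, 84]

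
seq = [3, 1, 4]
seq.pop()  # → 4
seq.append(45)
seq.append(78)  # [3, 1, 45, 78]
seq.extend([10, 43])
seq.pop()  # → 43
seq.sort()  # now [1, 3, 10, 45, 78]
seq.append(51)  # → [1, 3, 10, 45, 78, 51]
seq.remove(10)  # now [1, 3, 45, 78, 51]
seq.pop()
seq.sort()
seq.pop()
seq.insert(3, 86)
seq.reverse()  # [86, 45, 3, 1]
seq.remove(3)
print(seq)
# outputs [86, 45, 1]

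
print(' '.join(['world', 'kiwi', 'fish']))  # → world kiwi fish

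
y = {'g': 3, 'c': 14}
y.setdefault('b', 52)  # 52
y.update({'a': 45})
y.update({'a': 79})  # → {'g': 3, 'c': 14, 'b': 52, 'a': 79}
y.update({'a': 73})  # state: {'g': 3, 'c': 14, 'b': 52, 'a': 73}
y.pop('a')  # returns 73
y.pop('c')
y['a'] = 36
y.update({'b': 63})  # {'g': 3, 'b': 63, 'a': 36}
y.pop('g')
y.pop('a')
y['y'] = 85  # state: {'b': 63, 'y': 85}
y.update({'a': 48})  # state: {'b': 63, 'y': 85, 'a': 48}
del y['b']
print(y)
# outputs {'y': 85, 'a': 48}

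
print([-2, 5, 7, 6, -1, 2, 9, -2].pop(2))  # 7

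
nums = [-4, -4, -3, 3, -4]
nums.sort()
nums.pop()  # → 3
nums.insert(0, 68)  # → [68, -4, -4, -4, -3]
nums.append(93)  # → [68, -4, -4, -4, -3, 93]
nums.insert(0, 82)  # [82, 68, -4, -4, -4, -3, 93]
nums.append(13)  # [82, 68, -4, -4, -4, -3, 93, 13]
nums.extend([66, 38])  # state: [82, 68, -4, -4, -4, -3, 93, 13, 66, 38]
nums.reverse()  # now [38, 66, 13, 93, -3, -4, -4, -4, 68, 82]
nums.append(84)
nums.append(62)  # [38, 66, 13, 93, -3, -4, -4, -4, 68, 82, 84, 62]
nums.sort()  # [-4, -4, -4, -3, 13, 38, 62, 66, 68, 82, 84, 93]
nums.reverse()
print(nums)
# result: [93, 84, 82, 68, 66, 62, 38, 13, -3, -4, -4, -4]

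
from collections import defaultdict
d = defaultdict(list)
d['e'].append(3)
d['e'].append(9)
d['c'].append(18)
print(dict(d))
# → {'e': [3, 9], 'c': [18]}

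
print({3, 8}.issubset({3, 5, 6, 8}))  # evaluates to True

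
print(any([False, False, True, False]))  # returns True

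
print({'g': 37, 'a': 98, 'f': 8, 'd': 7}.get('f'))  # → 8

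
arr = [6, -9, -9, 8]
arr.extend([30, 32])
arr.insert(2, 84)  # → [6, -9, 84, -9, 8, 30, 32]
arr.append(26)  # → [6, -9, 84, -9, 8, 30, 32, 26]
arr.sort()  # [-9, -9, 6, 8, 26, 30, 32, 84]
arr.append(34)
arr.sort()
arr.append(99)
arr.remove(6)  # [-9, -9, 8, 26, 30, 32, 34, 84, 99]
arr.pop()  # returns 99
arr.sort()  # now [-9, -9, 8, 26, 30, 32, 34, 84]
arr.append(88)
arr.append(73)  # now [-9, -9, 8, 26, 30, 32, 34, 84, 88, 73]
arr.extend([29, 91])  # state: [-9, -9, 8, 26, 30, 32, 34, 84, 88, 73, 29, 91]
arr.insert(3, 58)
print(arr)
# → [-9, -9, 8, 58, 26, 30, 32, 34, 84, 88, 73, 29, 91]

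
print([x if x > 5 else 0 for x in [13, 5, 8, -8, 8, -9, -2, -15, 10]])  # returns [13, 0, 8, 0, 8, 0, 0, 0, 10]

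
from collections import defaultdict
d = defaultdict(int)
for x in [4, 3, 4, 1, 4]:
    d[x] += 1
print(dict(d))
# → {4: 3, 3: 1, 1: 1}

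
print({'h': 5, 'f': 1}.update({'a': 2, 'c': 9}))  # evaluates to None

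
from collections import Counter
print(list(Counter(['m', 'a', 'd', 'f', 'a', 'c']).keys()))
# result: ['m', 'a', 'd', 'f', 'c']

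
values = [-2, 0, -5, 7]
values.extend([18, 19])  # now [-2, 0, -5, 7, 18, 19]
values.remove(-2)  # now [0, -5, 7, 18, 19]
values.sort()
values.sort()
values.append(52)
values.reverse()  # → [52, 19, 18, 7, 0, -5]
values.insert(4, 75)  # [52, 19, 18, 7, 75, 0, -5]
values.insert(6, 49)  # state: [52, 19, 18, 7, 75, 0, 49, -5]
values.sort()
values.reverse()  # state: [75, 52, 49, 19, 18, 7, 0, -5]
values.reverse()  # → [-5, 0, 7, 18, 19, 49, 52, 75]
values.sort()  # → [-5, 0, 7, 18, 19, 49, 52, 75]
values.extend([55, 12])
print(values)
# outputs [-5, 0, 7, 18, 19, 49, 52, 75, 55, 12]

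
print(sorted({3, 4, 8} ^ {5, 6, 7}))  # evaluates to [3, 4, 5, 6, 7, 8]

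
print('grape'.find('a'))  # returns 2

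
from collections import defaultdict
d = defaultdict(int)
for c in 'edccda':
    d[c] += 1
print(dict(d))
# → {'e': 1, 'd': 2, 'c': 2, 'a': 1}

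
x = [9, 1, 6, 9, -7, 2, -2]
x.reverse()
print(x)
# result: [-2, 2, -7, 9, 6, 1, 9]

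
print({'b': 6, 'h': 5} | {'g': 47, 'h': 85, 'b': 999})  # {'b': 999, 'h': 85, 'g': 47}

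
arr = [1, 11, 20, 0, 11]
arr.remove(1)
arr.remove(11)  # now [20, 0, 11]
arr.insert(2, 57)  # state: [20, 0, 57, 11]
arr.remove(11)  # [20, 0, 57]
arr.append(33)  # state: [20, 0, 57, 33]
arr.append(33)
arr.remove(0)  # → [20, 57, 33, 33]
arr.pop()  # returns 33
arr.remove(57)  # [20, 33]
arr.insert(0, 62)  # [62, 20, 33]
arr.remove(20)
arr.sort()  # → [33, 62]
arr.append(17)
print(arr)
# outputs [33, 62, 17]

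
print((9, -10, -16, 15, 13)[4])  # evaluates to 13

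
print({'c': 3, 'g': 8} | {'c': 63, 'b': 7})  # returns {'c': 63, 'g': 8, 'b': 7}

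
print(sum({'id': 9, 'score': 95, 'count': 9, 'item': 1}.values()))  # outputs 114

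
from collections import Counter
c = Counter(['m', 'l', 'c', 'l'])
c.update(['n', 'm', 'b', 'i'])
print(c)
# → Counter({'m': 2, 'l': 2, 'c': 1, 'n': 1, 'b': 1, 'i': 1})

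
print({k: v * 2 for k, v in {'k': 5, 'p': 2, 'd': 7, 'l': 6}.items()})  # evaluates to {'k': 10, 'p': 4, 'd': 14, 'l': 12}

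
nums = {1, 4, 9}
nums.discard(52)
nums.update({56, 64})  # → {1, 4, 9, 56, 64}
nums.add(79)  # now {1, 4, 9, 56, 64, 79}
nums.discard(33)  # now {1, 4, 9, 56, 64, 79}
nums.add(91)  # {1, 4, 9, 56, 64, 79, 91}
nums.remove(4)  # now {1, 9, 56, 64, 79, 91}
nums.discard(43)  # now {1, 9, 56, 64, 79, 91}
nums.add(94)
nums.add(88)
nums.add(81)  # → {1, 9, 56, 64, 79, 81, 88, 91, 94}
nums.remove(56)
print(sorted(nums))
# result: [1, 9, 64, 79, 81, 88, 91, 94]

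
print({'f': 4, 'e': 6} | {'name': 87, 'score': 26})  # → {'f': 4, 'e': 6, 'name': 87, 'score': 26}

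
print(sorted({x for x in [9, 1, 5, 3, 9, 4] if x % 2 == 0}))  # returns [4]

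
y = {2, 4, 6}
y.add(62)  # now {2, 4, 6, 62}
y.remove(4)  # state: {2, 6, 62}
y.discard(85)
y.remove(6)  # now {2, 62}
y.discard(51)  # {2, 62}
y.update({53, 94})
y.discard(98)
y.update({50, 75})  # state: {2, 50, 53, 62, 75, 94}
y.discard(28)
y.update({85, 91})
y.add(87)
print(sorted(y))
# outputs [2, 50, 53, 62, 75, 85, 87, 91, 94]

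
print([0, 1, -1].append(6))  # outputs None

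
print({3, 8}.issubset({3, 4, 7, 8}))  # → True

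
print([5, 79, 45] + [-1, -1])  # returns [5, 79, 45, -1, -1]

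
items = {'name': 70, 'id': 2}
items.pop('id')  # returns 2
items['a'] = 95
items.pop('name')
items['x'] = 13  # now {'a': 95, 'x': 13}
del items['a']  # {'x': 13}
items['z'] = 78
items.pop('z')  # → 78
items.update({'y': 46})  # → {'x': 13, 'y': 46}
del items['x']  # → {'y': 46}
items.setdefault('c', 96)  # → 96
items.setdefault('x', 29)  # 29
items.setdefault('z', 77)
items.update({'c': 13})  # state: {'y': 46, 'c': 13, 'x': 29, 'z': 77}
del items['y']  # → {'c': 13, 'x': 29, 'z': 77}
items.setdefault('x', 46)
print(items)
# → {'c': 13, 'x': 29, 'z': 77}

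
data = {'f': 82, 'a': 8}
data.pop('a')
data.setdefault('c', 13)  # 13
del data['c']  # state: {'f': 82}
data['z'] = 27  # {'f': 82, 'z': 27}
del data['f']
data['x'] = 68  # {'z': 27, 'x': 68}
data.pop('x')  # 68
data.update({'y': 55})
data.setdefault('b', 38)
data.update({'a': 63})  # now {'z': 27, 'y': 55, 'b': 38, 'a': 63}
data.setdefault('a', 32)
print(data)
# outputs {'z': 27, 'y': 55, 'b': 38, 'a': 63}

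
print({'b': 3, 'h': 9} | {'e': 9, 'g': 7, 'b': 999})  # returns {'b': 999, 'h': 9, 'e': 9, 'g': 7}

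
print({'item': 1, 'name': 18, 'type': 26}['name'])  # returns 18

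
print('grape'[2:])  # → ape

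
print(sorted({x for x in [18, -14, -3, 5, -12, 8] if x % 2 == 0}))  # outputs [-14, -12, 8, 18]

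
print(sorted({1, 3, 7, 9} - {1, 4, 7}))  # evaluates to [3, 9]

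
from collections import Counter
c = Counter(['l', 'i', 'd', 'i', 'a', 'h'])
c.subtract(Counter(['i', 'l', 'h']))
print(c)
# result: Counter({'i': 1, 'd': 1, 'a': 1, 'l': 0, 'h': 0})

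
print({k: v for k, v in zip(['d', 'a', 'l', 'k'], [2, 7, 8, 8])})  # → {'d': 2, 'a': 7, 'l': 8, 'k': 8}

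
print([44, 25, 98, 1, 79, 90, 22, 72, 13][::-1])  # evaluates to [13, 72, 22, 90, 79, 1, 98, 25, 44]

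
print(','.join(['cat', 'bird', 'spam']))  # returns cat,bird,spam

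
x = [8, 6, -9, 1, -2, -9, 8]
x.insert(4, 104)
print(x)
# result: [8, 6, -9, 1, 104, -2, -9, 8]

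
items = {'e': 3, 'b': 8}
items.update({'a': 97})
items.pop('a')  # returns 97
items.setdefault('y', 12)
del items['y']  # {'e': 3, 'b': 8}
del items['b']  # {'e': 3}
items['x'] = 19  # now {'e': 3, 'x': 19}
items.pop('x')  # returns 19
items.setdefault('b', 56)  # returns 56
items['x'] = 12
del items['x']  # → {'e': 3, 'b': 56}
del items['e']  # {'b': 56}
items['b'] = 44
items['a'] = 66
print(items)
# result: {'b': 44, 'a': 66}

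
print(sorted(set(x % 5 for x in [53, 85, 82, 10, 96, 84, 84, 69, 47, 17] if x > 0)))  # [0, 1, 2, 3, 4]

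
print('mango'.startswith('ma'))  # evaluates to True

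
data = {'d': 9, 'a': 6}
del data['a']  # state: {'d': 9}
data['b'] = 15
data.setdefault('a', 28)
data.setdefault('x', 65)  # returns 65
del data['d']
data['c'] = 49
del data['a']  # {'b': 15, 'x': 65, 'c': 49}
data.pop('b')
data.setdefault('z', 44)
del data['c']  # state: {'x': 65, 'z': 44}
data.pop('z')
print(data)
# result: {'x': 65}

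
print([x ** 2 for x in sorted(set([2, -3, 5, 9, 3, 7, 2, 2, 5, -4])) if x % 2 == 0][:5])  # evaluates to [16, 4]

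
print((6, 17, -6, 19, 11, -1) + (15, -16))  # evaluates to (6, 17, -6, 19, 11, -1, 15, -16)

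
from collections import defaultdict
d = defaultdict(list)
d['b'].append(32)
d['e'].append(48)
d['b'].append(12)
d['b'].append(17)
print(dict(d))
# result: {'b': [32, 12, 17], 'e': [48]}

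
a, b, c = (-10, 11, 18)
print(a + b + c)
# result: 19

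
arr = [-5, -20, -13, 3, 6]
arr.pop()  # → 6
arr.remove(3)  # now [-5, -20, -13]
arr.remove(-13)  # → [-5, -20]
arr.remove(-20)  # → [-5]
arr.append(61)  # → [-5, 61]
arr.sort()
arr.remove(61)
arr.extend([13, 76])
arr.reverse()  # [76, 13, -5]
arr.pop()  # -5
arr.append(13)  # [76, 13, 13]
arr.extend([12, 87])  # [76, 13, 13, 12, 87]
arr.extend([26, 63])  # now [76, 13, 13, 12, 87, 26, 63]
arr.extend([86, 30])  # [76, 13, 13, 12, 87, 26, 63, 86, 30]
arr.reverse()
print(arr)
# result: [30, 86, 63, 26, 87, 12, 13, 13, 76]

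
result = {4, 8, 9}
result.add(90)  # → {4, 8, 9, 90}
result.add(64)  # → {4, 8, 9, 64, 90}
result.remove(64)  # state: {4, 8, 9, 90}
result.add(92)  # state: {4, 8, 9, 90, 92}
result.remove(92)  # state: {4, 8, 9, 90}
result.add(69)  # {4, 8, 9, 69, 90}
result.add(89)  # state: {4, 8, 9, 69, 89, 90}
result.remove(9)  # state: {4, 8, 69, 89, 90}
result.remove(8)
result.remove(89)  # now {4, 69, 90}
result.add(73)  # {4, 69, 73, 90}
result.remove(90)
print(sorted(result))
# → [4, 69, 73]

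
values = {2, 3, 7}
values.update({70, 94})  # {2, 3, 7, 70, 94}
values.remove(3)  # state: {2, 7, 70, 94}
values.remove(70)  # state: {2, 7, 94}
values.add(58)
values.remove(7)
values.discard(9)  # {2, 58, 94}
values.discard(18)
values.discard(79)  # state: {2, 58, 94}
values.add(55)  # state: {2, 55, 58, 94}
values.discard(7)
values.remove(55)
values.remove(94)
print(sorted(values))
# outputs [2, 58]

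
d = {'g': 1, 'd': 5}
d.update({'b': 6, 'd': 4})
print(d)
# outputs {'g': 1, 'd': 4, 'b': 6}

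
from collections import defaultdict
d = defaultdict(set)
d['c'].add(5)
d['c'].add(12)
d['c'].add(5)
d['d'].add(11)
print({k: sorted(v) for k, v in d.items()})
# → {'c': [5, 12], 'd': [11]}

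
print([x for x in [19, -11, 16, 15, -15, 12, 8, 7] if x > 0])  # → [19, 16, 15, 12, 8, 7]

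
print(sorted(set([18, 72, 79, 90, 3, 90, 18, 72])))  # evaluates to [3, 18, 72, 79, 90]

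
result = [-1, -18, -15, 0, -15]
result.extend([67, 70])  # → [-1, -18, -15, 0, -15, 67, 70]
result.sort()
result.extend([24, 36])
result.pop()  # 36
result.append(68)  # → [-18, -15, -15, -1, 0, 67, 70, 24, 68]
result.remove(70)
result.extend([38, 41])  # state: [-18, -15, -15, -1, 0, 67, 24, 68, 38, 41]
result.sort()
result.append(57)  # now [-18, -15, -15, -1, 0, 24, 38, 41, 67, 68, 57]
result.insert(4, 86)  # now [-18, -15, -15, -1, 86, 0, 24, 38, 41, 67, 68, 57]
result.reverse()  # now [57, 68, 67, 41, 38, 24, 0, 86, -1, -15, -15, -18]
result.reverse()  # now [-18, -15, -15, -1, 86, 0, 24, 38, 41, 67, 68, 57]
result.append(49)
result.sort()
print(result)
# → [-18, -15, -15, -1, 0, 24, 38, 41, 49, 57, 67, 68, 86]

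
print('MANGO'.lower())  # mango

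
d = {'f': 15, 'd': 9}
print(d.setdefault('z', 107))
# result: 107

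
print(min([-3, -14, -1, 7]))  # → -14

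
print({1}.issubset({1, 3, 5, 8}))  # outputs True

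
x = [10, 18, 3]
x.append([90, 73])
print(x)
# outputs [10, 18, 3, [90, 73]]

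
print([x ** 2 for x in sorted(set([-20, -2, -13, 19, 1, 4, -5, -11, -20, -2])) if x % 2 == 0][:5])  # [400, 4, 16]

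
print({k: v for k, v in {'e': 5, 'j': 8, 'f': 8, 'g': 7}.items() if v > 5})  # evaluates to {'j': 8, 'f': 8, 'g': 7}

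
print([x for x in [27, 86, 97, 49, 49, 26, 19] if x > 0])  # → [27, 86, 97, 49, 49, 26, 19]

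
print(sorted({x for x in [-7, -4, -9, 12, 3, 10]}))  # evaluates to [-9, -7, -4, 3, 10, 12]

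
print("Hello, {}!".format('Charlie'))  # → Hello, Charlie!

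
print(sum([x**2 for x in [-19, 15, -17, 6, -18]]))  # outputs 1235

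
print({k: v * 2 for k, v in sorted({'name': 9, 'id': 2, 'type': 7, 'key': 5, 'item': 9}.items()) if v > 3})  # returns {'item': 18, 'key': 10, 'name': 18, 'type': 14}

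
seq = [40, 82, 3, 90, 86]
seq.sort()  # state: [3, 40, 82, 86, 90]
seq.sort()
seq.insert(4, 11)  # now [3, 40, 82, 86, 11, 90]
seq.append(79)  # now [3, 40, 82, 86, 11, 90, 79]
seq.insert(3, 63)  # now [3, 40, 82, 63, 86, 11, 90, 79]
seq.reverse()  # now [79, 90, 11, 86, 63, 82, 40, 3]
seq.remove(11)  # [79, 90, 86, 63, 82, 40, 3]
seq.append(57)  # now [79, 90, 86, 63, 82, 40, 3, 57]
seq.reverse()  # [57, 3, 40, 82, 63, 86, 90, 79]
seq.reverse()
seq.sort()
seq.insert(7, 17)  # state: [3, 40, 57, 63, 79, 82, 86, 17, 90]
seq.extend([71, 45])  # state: [3, 40, 57, 63, 79, 82, 86, 17, 90, 71, 45]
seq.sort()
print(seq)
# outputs [3, 17, 40, 45, 57, 63, 71, 79, 82, 86, 90]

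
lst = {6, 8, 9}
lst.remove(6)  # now {8, 9}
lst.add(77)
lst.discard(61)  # {8, 9, 77}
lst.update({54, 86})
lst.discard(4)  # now {8, 9, 54, 77, 86}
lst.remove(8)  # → {9, 54, 77, 86}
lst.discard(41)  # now {9, 54, 77, 86}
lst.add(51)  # {9, 51, 54, 77, 86}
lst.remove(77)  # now {9, 51, 54, 86}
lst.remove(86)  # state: {9, 51, 54}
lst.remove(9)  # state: {51, 54}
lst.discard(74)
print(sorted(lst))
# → [51, 54]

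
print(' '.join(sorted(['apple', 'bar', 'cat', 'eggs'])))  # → apple bar cat eggs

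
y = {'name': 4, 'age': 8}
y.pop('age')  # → 8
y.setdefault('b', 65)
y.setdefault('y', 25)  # 25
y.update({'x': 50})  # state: {'name': 4, 'b': 65, 'y': 25, 'x': 50}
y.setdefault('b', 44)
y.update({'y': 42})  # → {'name': 4, 'b': 65, 'y': 42, 'x': 50}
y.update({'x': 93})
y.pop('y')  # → 42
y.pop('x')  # 93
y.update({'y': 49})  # {'name': 4, 'b': 65, 'y': 49}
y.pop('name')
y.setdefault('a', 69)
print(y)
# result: {'b': 65, 'y': 49, 'a': 69}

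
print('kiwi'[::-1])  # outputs iwik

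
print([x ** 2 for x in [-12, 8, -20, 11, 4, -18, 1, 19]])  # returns [144, 64, 400, 121, 16, 324, 1, 361]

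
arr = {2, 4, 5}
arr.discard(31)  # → {2, 4, 5}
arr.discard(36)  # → {2, 4, 5}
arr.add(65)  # {2, 4, 5, 65}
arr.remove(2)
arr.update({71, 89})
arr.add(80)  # {4, 5, 65, 71, 80, 89}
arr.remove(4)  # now {5, 65, 71, 80, 89}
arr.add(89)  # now {5, 65, 71, 80, 89}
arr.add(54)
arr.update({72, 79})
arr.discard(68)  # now {5, 54, 65, 71, 72, 79, 80, 89}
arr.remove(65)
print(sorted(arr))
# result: [5, 54, 71, 72, 79, 80, 89]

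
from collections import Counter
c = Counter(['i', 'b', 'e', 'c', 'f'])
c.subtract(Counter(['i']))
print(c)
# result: Counter({'b': 1, 'e': 1, 'c': 1, 'f': 1, 'i': 0})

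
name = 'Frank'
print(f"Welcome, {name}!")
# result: Welcome, Frank!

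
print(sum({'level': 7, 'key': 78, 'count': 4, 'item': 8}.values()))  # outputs 97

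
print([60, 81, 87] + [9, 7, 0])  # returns [60, 81, 87, 9, 7, 0]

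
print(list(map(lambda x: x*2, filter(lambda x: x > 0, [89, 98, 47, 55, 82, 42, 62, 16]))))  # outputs [178, 196, 94, 110, 164, 84, 124, 32]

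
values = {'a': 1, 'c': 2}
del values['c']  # {'a': 1}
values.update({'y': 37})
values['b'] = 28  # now {'a': 1, 'y': 37, 'b': 28}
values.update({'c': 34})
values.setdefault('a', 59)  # 1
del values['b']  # {'a': 1, 'y': 37, 'c': 34}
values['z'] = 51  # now {'a': 1, 'y': 37, 'c': 34, 'z': 51}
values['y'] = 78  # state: {'a': 1, 'y': 78, 'c': 34, 'z': 51}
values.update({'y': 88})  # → {'a': 1, 'y': 88, 'c': 34, 'z': 51}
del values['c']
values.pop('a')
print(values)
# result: {'y': 88, 'z': 51}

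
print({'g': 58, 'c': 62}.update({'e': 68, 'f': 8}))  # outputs None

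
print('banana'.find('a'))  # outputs 1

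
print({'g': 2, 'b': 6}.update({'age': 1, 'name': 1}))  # None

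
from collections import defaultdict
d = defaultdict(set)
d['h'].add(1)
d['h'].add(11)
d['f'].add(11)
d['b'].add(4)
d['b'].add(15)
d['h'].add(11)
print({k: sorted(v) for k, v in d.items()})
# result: {'h': [1, 11], 'f': [11], 'b': [4, 15]}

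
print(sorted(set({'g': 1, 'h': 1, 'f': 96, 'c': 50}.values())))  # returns [1, 50, 96]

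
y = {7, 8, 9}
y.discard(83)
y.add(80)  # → {7, 8, 9, 80}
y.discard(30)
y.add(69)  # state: {7, 8, 9, 69, 80}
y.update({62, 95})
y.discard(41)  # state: {7, 8, 9, 62, 69, 80, 95}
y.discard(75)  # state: {7, 8, 9, 62, 69, 80, 95}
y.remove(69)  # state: {7, 8, 9, 62, 80, 95}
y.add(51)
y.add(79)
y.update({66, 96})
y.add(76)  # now {7, 8, 9, 51, 62, 66, 76, 79, 80, 95, 96}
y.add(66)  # {7, 8, 9, 51, 62, 66, 76, 79, 80, 95, 96}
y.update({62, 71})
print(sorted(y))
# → [7, 8, 9, 51, 62, 66, 71, 76, 79, 80, 95, 96]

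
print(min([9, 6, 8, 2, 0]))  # 0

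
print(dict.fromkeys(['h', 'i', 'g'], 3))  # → {'h': 3, 'i': 3, 'g': 3}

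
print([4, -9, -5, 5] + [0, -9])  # [4, -9, -5, 5, 0, -9]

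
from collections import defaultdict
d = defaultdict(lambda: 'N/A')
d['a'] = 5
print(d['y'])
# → N/A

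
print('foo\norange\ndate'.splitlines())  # ['foo', 'orange', 'date']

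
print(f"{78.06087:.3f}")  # 78.061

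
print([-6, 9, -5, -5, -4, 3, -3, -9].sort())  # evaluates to None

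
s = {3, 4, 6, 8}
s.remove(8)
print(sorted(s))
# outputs [3, 4, 6]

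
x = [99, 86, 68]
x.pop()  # 68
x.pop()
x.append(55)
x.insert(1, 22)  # [99, 22, 55]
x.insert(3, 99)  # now [99, 22, 55, 99]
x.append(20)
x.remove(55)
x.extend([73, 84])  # [99, 22, 99, 20, 73, 84]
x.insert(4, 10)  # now [99, 22, 99, 20, 10, 73, 84]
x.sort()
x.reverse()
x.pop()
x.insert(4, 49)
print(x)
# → [99, 99, 84, 73, 49, 22, 20]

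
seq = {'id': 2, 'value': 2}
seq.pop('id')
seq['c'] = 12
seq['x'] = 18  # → {'value': 2, 'c': 12, 'x': 18}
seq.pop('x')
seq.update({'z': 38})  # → {'value': 2, 'c': 12, 'z': 38}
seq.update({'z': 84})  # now {'value': 2, 'c': 12, 'z': 84}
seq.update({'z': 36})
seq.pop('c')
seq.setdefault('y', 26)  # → 26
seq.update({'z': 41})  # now {'value': 2, 'z': 41, 'y': 26}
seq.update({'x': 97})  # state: {'value': 2, 'z': 41, 'y': 26, 'x': 97}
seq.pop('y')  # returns 26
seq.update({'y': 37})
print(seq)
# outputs {'value': 2, 'z': 41, 'x': 97, 'y': 37}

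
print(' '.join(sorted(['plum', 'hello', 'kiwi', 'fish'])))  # fish hello kiwi plum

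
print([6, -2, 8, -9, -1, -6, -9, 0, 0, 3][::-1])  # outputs [3, 0, 0, -9, -6, -1, -9, 8, -2, 6]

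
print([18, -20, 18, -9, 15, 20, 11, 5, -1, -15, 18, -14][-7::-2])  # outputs [20, -9, -20]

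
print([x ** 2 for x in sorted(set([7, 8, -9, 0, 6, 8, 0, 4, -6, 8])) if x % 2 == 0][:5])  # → [36, 0, 16, 36, 64]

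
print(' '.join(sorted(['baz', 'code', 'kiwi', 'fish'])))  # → baz code fish kiwi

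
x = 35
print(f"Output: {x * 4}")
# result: Output: 140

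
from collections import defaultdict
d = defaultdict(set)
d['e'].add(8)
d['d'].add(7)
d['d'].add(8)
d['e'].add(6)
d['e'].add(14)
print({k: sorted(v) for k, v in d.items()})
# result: {'e': [6, 8, 14], 'd': [7, 8]}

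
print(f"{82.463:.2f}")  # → 82.46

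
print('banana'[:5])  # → banan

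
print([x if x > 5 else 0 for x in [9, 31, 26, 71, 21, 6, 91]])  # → [9, 31, 26, 71, 21, 6, 91]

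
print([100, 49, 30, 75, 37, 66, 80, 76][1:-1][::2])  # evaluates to [49, 75, 66]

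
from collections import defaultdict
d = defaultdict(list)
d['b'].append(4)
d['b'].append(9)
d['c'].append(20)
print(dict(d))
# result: {'b': [4, 9], 'c': [20]}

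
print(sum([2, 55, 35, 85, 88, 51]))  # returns 316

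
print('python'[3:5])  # ho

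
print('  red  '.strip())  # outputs red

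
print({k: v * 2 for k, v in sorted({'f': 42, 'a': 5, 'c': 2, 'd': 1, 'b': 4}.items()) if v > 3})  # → {'a': 10, 'b': 8, 'f': 84}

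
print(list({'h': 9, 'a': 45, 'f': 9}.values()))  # [9, 45, 9]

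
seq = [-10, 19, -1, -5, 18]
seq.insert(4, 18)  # [-10, 19, -1, -5, 18, 18]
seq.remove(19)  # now [-10, -1, -5, 18, 18]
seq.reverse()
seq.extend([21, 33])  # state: [18, 18, -5, -1, -10, 21, 33]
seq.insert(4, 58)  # [18, 18, -5, -1, 58, -10, 21, 33]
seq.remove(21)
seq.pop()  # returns 33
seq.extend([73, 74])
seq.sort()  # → [-10, -5, -1, 18, 18, 58, 73, 74]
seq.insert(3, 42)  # [-10, -5, -1, 42, 18, 18, 58, 73, 74]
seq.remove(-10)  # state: [-5, -1, 42, 18, 18, 58, 73, 74]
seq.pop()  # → 74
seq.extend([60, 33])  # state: [-5, -1, 42, 18, 18, 58, 73, 60, 33]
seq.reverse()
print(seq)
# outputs [33, 60, 73, 58, 18, 18, 42, -1, -5]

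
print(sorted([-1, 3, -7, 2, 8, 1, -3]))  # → [-7, -3, -1, 1, 2, 3, 8]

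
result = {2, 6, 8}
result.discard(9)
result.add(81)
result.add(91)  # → {2, 6, 8, 81, 91}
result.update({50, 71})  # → {2, 6, 8, 50, 71, 81, 91}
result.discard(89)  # {2, 6, 8, 50, 71, 81, 91}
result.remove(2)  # {6, 8, 50, 71, 81, 91}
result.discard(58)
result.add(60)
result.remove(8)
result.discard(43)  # {6, 50, 60, 71, 81, 91}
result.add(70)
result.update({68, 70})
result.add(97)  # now {6, 50, 60, 68, 70, 71, 81, 91, 97}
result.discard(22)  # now {6, 50, 60, 68, 70, 71, 81, 91, 97}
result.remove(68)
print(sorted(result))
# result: [6, 50, 60, 70, 71, 81, 91, 97]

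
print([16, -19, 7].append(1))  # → None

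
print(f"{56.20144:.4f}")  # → 56.2014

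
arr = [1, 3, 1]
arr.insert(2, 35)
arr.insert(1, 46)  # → [1, 46, 3, 35, 1]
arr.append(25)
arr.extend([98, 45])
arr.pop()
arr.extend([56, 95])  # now [1, 46, 3, 35, 1, 25, 98, 56, 95]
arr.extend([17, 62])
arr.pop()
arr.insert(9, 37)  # [1, 46, 3, 35, 1, 25, 98, 56, 95, 37, 17]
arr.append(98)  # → [1, 46, 3, 35, 1, 25, 98, 56, 95, 37, 17, 98]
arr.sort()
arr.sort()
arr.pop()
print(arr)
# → [1, 1, 3, 17, 25, 35, 37, 46, 56, 95, 98]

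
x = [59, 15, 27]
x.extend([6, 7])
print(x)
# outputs [59, 15, 27, 6, 7]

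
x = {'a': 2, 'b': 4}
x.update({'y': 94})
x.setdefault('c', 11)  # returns 11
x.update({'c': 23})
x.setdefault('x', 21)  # 21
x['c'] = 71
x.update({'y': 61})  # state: {'a': 2, 'b': 4, 'y': 61, 'c': 71, 'x': 21}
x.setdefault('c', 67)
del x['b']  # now {'a': 2, 'y': 61, 'c': 71, 'x': 21}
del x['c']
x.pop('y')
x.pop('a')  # 2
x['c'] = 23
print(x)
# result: {'x': 21, 'c': 23}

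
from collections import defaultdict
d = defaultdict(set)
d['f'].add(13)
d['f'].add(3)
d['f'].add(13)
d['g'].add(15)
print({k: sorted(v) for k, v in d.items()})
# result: {'f': [3, 13], 'g': [15]}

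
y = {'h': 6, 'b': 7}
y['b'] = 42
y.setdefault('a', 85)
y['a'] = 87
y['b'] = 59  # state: {'h': 6, 'b': 59, 'a': 87}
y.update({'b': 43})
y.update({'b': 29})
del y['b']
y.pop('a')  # 87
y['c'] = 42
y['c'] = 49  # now {'h': 6, 'c': 49}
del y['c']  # {'h': 6}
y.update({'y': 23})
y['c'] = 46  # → {'h': 6, 'y': 23, 'c': 46}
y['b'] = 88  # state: {'h': 6, 'y': 23, 'c': 46, 'b': 88}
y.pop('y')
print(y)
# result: {'h': 6, 'c': 46, 'b': 88}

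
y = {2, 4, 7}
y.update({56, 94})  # {2, 4, 7, 56, 94}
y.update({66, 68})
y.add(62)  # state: {2, 4, 7, 56, 62, 66, 68, 94}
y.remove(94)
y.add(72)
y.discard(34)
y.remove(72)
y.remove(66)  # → {2, 4, 7, 56, 62, 68}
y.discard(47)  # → {2, 4, 7, 56, 62, 68}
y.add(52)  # {2, 4, 7, 52, 56, 62, 68}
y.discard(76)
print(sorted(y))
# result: [2, 4, 7, 52, 56, 62, 68]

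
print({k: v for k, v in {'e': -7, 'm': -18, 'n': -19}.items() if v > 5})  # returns {}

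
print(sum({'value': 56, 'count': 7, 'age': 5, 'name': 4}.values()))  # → 72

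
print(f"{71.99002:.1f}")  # 72.0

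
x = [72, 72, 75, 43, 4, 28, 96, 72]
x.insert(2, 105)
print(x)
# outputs [72, 72, 105, 75, 43, 4, 28, 96, 72]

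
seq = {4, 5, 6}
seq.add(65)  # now {4, 5, 6, 65}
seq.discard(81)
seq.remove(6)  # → {4, 5, 65}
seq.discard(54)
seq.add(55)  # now {4, 5, 55, 65}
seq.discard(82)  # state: {4, 5, 55, 65}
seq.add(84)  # {4, 5, 55, 65, 84}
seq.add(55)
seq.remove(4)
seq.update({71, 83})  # {5, 55, 65, 71, 83, 84}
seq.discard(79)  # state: {5, 55, 65, 71, 83, 84}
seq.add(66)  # {5, 55, 65, 66, 71, 83, 84}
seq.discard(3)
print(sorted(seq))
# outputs [5, 55, 65, 66, 71, 83, 84]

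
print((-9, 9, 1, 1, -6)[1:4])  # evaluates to (9, 1, 1)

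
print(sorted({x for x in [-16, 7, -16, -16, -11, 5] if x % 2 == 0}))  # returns [-16]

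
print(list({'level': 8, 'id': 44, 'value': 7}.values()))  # [8, 44, 7]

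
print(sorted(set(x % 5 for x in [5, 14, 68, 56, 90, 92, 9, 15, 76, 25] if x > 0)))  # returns [0, 1, 2, 3, 4]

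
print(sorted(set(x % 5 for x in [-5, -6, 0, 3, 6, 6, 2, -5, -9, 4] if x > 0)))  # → [1, 2, 3, 4]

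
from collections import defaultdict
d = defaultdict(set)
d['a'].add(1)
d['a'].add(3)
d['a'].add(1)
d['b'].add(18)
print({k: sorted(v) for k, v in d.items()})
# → {'a': [1, 3], 'b': [18]}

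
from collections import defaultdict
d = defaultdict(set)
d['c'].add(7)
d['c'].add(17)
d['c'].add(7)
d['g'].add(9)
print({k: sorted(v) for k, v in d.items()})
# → {'c': [7, 17], 'g': [9]}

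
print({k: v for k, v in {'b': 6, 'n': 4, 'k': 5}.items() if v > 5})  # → {'b': 6}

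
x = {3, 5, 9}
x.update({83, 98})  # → {3, 5, 9, 83, 98}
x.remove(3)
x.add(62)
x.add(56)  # {5, 9, 56, 62, 83, 98}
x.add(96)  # {5, 9, 56, 62, 83, 96, 98}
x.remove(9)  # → {5, 56, 62, 83, 96, 98}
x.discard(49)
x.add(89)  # {5, 56, 62, 83, 89, 96, 98}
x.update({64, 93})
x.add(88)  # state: {5, 56, 62, 64, 83, 88, 89, 93, 96, 98}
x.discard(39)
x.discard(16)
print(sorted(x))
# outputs [5, 56, 62, 64, 83, 88, 89, 93, 96, 98]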